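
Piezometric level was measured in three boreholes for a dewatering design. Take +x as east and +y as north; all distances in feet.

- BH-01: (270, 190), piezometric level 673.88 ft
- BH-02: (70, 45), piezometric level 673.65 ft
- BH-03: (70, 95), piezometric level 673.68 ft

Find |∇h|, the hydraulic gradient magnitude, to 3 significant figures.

0.000933

With h = a·x + b·y + c and BH-01 as origin, the differences give:
  (-200)·a + (-145)·b = -0.23
  (-200)·a + (-95)·b = -0.20
Eliminate b (×(-95) and ×(-145), subtract): -10000·a = -7.150 → a = ∂h/∂x = +0.0007150
Back-substitute: b = ∂h/∂y = +0.0006000.
|∇h| = √(0.0007150² + 0.0006000²) = 0.0009334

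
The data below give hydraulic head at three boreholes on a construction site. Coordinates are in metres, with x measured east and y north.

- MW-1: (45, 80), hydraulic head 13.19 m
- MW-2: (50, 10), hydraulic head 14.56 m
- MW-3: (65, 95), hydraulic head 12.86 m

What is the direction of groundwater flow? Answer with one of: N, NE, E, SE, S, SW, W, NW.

Differences from MW-1: to MW-2 (Δx, Δy, Δh) = (5, -70, +1.37); to MW-3 = (20, 15, -0.33).
Solve a·Δx + b·Δy = Δh: det = 5·15 − 20·(-70) = 1475.
∂h/∂x = [(+1.37)·15 − (-0.33)·(-70)] / 1475 = -0.001729
∂h/∂y = [5·(-0.33) − 20·(+1.37)] / 1475 = -0.01969
Flow = −∇h = (+0.001729 east, +0.01969 north), which points north.

N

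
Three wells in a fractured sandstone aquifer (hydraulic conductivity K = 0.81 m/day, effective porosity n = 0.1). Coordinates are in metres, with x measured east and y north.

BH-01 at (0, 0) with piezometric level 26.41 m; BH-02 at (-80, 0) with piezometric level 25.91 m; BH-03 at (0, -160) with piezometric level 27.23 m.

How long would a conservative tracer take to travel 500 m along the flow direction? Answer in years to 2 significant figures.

21 years

∂h/∂x = (25.91 − 26.41) / (-80 − 0) = +0.006250
∂h/∂y = (27.23 − 26.41) / (-160 − 0) = -0.005125
|∇h| = √(0.006250² + -0.005125²) = 0.008083
Seepage velocity v = K·i/n = 0.81 × 0.008083 / 0.1 = 0.06547 m/day.
t = 500 / 0.06547 = 7637 days = 20.9 years.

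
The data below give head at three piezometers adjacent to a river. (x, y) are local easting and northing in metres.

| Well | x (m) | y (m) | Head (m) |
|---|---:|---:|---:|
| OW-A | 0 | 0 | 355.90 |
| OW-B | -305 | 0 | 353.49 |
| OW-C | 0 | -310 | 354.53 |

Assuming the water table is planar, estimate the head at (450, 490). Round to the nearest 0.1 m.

361.6 m

∂h/∂x = (353.49 − 355.90) / (-305 − 0) = +0.007902
∂h/∂y = (354.53 − 355.90) / (-310 − 0) = +0.004419
h(450, 490) = 355.90 + (+0.007902)·(450) + (+0.004419)·(490) = 355.90 +3.556 +2.165 = 361.621 m.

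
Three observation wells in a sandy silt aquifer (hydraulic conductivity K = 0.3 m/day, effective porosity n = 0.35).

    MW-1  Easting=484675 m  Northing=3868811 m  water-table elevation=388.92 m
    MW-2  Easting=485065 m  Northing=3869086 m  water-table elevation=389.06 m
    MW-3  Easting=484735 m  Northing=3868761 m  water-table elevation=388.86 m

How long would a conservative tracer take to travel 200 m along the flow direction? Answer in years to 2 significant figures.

690 years

Three-point gradient (reference MW-1): Δ to MW-2 = (390, 275, +0.14), Δ to MW-3 = (60, -50, -0.06).
∂h/∂x = -0.0002639, ∂h/∂y = +0.0008833 (det = -36000).
|∇h| = √(-0.0002639² + 0.0008833²) = 0.0009219
Seepage velocity v = K·i/n = 0.3 × 0.0009219 / 0.35 = 0.0007902 m/day.
t = 200 / 0.0007902 = 2.531e+05 days = 693 years.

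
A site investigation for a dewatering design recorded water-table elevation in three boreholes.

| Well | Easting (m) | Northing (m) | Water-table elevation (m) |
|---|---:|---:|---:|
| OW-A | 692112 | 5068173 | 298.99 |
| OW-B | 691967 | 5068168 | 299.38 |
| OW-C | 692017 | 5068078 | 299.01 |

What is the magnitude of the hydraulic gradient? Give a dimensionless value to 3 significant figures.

0.00378

Taking OW-A as reference: OW-B−OW-A = (-145, -5, +0.39); OW-C−OW-A = (-95, -95, +0.02).
Solve a·Δx + b·Δy = Δh: det = (-145)·(-95) − (-95)·(-5) = 13300.
∂h/∂x = [(+0.39)·(-95) − (+0.02)·(-5)] / 13300 = -0.002778
∂h/∂y = [(-145)·(+0.02) − (-95)·(+0.39)] / 13300 = +0.002568
|∇h| = √(-0.002778² + 0.002568²) = 0.003783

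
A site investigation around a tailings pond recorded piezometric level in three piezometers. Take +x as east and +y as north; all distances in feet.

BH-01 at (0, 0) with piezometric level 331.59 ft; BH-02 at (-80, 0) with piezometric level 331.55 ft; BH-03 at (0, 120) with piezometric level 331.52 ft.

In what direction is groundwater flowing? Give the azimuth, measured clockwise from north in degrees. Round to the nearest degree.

∂h/∂x = (331.55 − 331.59) / (-80 − 0) = +0.0005000
∂h/∂y = (331.52 − 331.59) / (120 − 0) = -0.0005833
Flow direction (−∇h) has components (-0.0005000 E, +0.0005833 N).
Azimuth = atan2(E, N) = atan2(-0.0005000, +0.0005833) = 319.4° ≈ 319°.

319°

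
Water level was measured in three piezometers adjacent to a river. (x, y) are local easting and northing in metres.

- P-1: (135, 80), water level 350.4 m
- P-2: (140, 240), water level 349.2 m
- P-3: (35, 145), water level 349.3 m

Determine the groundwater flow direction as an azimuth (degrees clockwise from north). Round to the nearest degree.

Taking P-1 as reference: P-2−P-1 = (5, 160, -1.2); P-3−P-1 = (-100, 65, -1.1).
Solve a·Δx + b·Δy = Δh: det = 5·65 − (-100)·160 = 16325.
∂h/∂x = [(-1.2)·65 − (-1.1)·160] / 16325 = +0.006003
∂h/∂y = [5·(-1.1) − (-100)·(-1.2)] / 16325 = -0.007688
Flow direction (−∇h) has components (-0.006003 E, +0.007688 N).
Azimuth = atan2(E, N) = atan2(-0.006003, +0.007688) = 322.0° ≈ 322°.

322°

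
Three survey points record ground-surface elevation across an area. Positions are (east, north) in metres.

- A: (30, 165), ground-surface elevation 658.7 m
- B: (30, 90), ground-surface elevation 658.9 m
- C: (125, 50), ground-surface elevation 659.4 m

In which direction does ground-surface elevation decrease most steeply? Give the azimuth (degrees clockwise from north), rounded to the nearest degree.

With z = a·x + b·y + c and A as origin, the differences give:
  0·a + (-75)·b = +0.2
  95·a + (-115)·b = +0.7
Eliminate b (×(-115) and ×(-75), subtract): 7125·a = 29.50 → a = ∂z/∂x = +0.004140
Back-substitute: b = ∂z/∂y = -0.002667.
Steepest decrease is along −∇f: components (-0.004140 E, +0.002667 N).
Azimuth = atan2(-0.004140, +0.002667) = 302.8° ≈ 303°.

303°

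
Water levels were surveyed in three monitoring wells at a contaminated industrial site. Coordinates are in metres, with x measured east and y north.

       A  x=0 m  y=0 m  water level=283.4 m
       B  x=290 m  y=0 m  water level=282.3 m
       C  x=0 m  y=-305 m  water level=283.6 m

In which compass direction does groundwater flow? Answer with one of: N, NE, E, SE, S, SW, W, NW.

E

∂h/∂x = (282.3 − 283.4) / (290 − 0) = -0.003793
∂h/∂y = (283.6 − 283.4) / (-305 − 0) = -0.0006557
Flow = −∇h = (+0.003793 east, +0.0006557 north), which points east.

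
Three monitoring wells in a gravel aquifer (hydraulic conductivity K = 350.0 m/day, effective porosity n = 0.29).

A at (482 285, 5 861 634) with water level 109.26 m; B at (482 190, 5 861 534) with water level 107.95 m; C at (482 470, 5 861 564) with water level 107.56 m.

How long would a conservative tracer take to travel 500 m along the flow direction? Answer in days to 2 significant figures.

25 days

Three-point gradient (reference A): Δ to B = (-95, -100, -1.31), Δ to C = (185, -70, -1.70).
∂h/∂x = -0.003113, ∂h/∂y = +0.01606 (det = 25150).
|∇h| = √(-0.003113² + 0.01606²) = 0.01636
Seepage velocity v = K·i/n = 350.0 × 0.01636 / 0.29 = 19.74 m/day.
t = 500 / 19.74 = 25.33 days.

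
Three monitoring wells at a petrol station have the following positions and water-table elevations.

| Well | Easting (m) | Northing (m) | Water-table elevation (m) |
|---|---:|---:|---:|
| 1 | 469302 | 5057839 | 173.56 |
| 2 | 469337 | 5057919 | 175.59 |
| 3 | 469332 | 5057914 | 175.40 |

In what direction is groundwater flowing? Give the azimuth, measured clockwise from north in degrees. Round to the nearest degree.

With h = a·x + b·y + c and 1 as origin, the differences give:
  35·a + 80·b = +2.03
  30·a + 75·b = +1.84
Eliminate b (×75 and ×80, subtract): 225·a = 5.050 → a = ∂h/∂x = +0.02244
Back-substitute: b = ∂h/∂y = +0.01556.
Flow direction (−∇h) has components (-0.02244 E, -0.01556 N).
Azimuth = atan2(E, N) = atan2(-0.02244, -0.01556) = 235.3° ≈ 235°.

235°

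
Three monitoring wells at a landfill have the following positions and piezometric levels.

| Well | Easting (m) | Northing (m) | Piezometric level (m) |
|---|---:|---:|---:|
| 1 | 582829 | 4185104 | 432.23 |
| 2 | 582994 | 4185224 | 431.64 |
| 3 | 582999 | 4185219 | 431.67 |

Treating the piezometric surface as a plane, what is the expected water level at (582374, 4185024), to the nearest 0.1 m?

Taking 1 as reference: 2−1 = (165, 120, -0.59); 3−1 = (170, 115, -0.56).
Determinant of the coordinate differences = 165·115 − 170·120 = -1425.
∂h/∂x = [(-0.59)·115 − (-0.56)·120] / -1425 = +0.0004561
∂h/∂y = [165·(-0.56) − 170·(-0.59)] / -1425 = -0.005544
h(582374, 4185024) = 432.23 + (+0.0004561)·(-455) + (-0.005544)·(-80) = 432.23 -0.208 +0.444 = 432.466 m.

432.5 m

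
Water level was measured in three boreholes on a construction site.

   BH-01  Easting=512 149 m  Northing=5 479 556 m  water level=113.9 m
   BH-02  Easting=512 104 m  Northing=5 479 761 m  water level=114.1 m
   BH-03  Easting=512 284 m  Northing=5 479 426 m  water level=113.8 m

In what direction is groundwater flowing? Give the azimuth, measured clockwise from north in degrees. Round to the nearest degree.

194°

Differences from BH-01: to BH-02 (Δx, Δy, Δh) = (-45, 205, +0.2); to BH-03 = (135, -130, -0.1).
Solve a·Δx + b·Δy = Δh: det = (-45)·(-130) − 135·205 = -21825.
∂h/∂x = [(+0.2)·(-130) − (-0.1)·205] / -21825 = +0.0002520
∂h/∂y = [(-45)·(-0.1) − 135·(+0.2)] / -21825 = +0.001031
Flow direction (−∇h) has components (-0.0002520 E, -0.001031 N).
Azimuth = atan2(E, N) = atan2(-0.0002520, -0.001031) = 193.7° ≈ 194°.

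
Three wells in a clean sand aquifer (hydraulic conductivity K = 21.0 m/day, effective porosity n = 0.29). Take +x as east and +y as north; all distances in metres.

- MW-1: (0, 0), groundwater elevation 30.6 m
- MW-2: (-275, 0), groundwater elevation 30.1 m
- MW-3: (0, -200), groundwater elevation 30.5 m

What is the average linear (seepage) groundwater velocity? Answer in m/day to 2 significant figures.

0.14 m/day

∂h/∂x = (30.1 − 30.6) / (-275 − 0) = +0.001818
∂h/∂y = (30.5 − 30.6) / (-200 − 0) = +0.0005000
|∇h| = √(0.001818² + 0.0005000²) = 0.001886
Seepage velocity v = K·i/n = 21.0 × 0.001886 / 0.29 = 0.1366 m/day.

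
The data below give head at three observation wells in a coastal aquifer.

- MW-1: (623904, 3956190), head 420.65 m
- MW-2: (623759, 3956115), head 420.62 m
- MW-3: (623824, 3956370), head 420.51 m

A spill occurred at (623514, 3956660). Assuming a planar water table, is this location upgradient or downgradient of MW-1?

downgradient

Taking MW-1 as reference: MW-2−MW-1 = (-145, -75, -0.03); MW-3−MW-1 = (-80, 180, -0.14).
Solve a·Δx + b·Δy = Δh: det = (-145)·180 − (-80)·(-75) = -32100.
∂h/∂x = [(-0.03)·180 − (-0.14)·(-75)] / -32100 = +0.0004953
∂h/∂y = [(-145)·(-0.14) − (-80)·(-0.03)] / -32100 = -0.0005576
Head at (623514, 3956660) = 420.65 + (+0.0004953)·(-390) + (-0.0005576)·(470) = 420.19 m.
That is lower than the 420.65 m at MW-1, so the point is downgradient.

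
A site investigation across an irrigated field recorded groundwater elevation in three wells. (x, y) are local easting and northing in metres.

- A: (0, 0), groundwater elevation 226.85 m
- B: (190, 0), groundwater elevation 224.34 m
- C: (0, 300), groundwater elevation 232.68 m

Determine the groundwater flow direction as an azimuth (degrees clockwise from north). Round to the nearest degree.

146°

∂h/∂x = (224.34 − 226.85) / (190 − 0) = -0.01321
∂h/∂y = (232.68 − 226.85) / (300 − 0) = +0.01943
Flow direction (−∇h) has components (+0.01321 E, -0.01943 N).
Azimuth = atan2(E, N) = atan2(+0.01321, -0.01943) = 145.8° ≈ 146°.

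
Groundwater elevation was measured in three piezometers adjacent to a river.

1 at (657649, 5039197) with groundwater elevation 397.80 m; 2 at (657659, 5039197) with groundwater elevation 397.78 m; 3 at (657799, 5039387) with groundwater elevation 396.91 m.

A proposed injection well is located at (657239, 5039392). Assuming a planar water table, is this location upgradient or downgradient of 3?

upgradient

With h = a·x + b·y + c and 1 as origin, the differences give:
  10·a + 0·b = -0.02
  150·a + 190·b = -0.89
Eliminate b (×190 and ×0, subtract): 1900·a = -3.800 → a = ∂h/∂x = -0.002000
Back-substitute: b = ∂h/∂y = -0.003105.
Head at (657239, 5039392) = 397.80 + (-0.002000)·(-410) + (-0.003105)·(195) = 398.01 m.
That is higher than the 396.91 m at 3, so the point is upgradient.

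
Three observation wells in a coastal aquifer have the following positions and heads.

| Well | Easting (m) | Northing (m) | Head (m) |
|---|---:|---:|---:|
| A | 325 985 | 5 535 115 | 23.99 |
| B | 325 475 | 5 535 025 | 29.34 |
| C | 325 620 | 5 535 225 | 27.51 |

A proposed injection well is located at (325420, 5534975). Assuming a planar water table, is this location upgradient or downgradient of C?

upgradient

Three-point gradient (reference A): Δ to B = (-510, -90, +5.35), Δ to C = (-365, 110, +3.52).
∂h/∂x = -0.01018, ∂h/∂y = -0.001771 (det = -88950).
Head at (325420, 5534975) = 23.99 + (-0.01018)·(-565) + (-0.001771)·(-140) = 29.99 m.
That is higher than the 27.51 m at C, so the point is upgradient.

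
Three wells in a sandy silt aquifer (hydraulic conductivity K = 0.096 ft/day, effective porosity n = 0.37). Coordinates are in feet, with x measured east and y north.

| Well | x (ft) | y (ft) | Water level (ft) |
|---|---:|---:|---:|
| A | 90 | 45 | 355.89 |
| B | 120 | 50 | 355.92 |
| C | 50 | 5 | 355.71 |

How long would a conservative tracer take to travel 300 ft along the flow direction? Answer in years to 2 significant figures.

750 years

Taking A as reference: B−A = (30, 5, +0.03); C−A = (-40, -40, -0.18).
Solve a·Δx + b·Δy = Δh: det = 30·(-40) − (-40)·5 = -1000.
∂h/∂x = [(+0.03)·(-40) − (-0.18)·5] / -1000 = +0.0003000
∂h/∂y = [30·(-0.18) − (-40)·(+0.03)] / -1000 = +0.004200
|∇h| = √(0.0003000² + 0.004200²) = 0.004211
Seepage velocity v = K·i/n = 0.096 × 0.004211 / 0.37 = 0.001093 ft/day.
t = 300 / 0.001093 = 2.745e+05 days = 752 years.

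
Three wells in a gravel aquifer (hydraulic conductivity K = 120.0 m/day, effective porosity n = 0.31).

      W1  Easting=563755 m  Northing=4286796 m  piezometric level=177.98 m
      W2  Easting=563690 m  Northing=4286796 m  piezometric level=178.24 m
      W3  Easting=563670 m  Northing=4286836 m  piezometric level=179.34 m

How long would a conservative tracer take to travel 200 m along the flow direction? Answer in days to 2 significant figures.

20 days

With h = a·x + b·y + c and W1 as origin, the differences give:
  (-65)·a + 0·b = +0.26
  (-85)·a + 40·b = +1.36
Eliminate b (×40 and ×0, subtract): -2600·a = 10.400 → a = ∂h/∂x = -0.004000
Back-substitute: b = ∂h/∂y = +0.02550.
|∇h| = √(-0.004000² + 0.02550²) = 0.02581
Seepage velocity v = K·i/n = 120.0 × 0.02581 / 0.31 = 9.991 m/day.
t = 200 / 9.991 = 20.02 days.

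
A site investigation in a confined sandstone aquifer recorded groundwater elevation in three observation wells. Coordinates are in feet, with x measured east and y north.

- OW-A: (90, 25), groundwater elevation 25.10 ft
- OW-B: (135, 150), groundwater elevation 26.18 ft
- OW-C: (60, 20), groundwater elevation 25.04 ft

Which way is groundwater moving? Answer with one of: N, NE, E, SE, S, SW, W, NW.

S

Three-point gradient (reference OW-A): Δ to OW-B = (45, 125, +1.08), Δ to OW-C = (-30, -5, -0.06).
∂h/∂x = +0.0005957, ∂h/∂y = +0.008426 (det = 3525).
Flow = −∇h = (-0.0005957 east, -0.008426 north), which points south.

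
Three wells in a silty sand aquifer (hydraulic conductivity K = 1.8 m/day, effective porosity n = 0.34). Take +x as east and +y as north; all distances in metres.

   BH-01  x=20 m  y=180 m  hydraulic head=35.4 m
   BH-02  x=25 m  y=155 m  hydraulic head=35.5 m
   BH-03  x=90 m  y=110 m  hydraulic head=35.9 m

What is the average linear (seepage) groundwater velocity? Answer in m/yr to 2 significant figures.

Taking BH-01 as reference: BH-02−BH-01 = (5, -25, +0.1); BH-03−BH-01 = (70, -70, +0.5).
Solve a·Δx + b·Δy = Δh: det = 5·(-70) − 70·(-25) = 1400.
∂h/∂x = [(+0.1)·(-70) − (+0.5)·(-25)] / 1400 = +0.003929
∂h/∂y = [5·(+0.5) − 70·(+0.1)] / 1400 = -0.003214
|∇h| = √(0.003929² + -0.003214²) = 0.005076
Seepage velocity v = K·i/n = 1.8 × 0.005076 / 0.34 = 0.02687 m/day = 9.814 m/yr.

9.8 m/yr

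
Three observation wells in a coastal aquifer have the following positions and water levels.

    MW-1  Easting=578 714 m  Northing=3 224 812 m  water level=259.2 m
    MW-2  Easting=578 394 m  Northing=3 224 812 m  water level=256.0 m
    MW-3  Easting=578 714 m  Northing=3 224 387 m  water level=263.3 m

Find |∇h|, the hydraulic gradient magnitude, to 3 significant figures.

∂h/∂x = (256.0 − 259.2) / (578394 − 578714) = +0.010000
∂h/∂y = (263.3 − 259.2) / (3224387 − 3224812) = -0.009647
|∇h| = √(0.010000² + -0.009647²) = 0.01389

0.0139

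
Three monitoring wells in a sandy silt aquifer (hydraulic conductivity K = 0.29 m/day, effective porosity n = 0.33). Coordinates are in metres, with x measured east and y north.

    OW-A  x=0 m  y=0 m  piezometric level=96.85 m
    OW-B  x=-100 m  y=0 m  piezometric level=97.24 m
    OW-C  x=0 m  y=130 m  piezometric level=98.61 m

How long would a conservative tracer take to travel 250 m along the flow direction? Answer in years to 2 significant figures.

55 years

∂h/∂x = (97.24 − 96.85) / (-100 − 0) = -0.003900
∂h/∂y = (98.61 − 96.85) / (130 − 0) = +0.01354
|∇h| = √(-0.003900² + 0.01354²) = 0.01409
Seepage velocity v = K·i/n = 0.29 × 0.01409 / 0.33 = 0.01238 m/day.
t = 250 / 0.01238 = 2.019e+04 days = 55.3 years.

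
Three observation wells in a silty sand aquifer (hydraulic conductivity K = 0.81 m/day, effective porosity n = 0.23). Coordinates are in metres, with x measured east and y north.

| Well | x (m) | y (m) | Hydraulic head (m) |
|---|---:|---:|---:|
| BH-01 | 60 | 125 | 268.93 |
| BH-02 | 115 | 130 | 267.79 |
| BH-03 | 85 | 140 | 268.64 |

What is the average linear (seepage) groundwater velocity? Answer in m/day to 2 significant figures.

Differences from BH-01: to BH-02 (Δx, Δy, Δh) = (55, 5, -1.14); to BH-03 = (25, 15, -0.29).
Determinant of the coordinate differences = 55·15 − 25·5 = 700.
∂h/∂x = [(-1.14)·15 − (-0.29)·5] / 700 = -0.02236
∂h/∂y = [55·(-0.29) − 25·(-1.14)] / 700 = +0.01793
|∇h| = √(-0.02236² + 0.01793²) = 0.02866
Seepage velocity v = K·i/n = 0.81 × 0.02866 / 0.23 = 0.1009 m/day.

0.10 m/day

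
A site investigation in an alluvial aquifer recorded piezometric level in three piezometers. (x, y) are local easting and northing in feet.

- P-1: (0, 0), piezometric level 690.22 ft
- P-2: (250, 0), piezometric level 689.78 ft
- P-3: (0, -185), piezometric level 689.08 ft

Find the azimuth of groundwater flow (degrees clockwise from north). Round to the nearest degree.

∂h/∂x = (689.78 − 690.22) / (250 − 0) = -0.001760
∂h/∂y = (689.08 − 690.22) / (-185 − 0) = +0.006162
Flow direction (−∇h) has components (+0.001760 E, -0.006162 N).
Azimuth = atan2(E, N) = atan2(+0.001760, -0.006162) = 164.1° ≈ 164°.

164°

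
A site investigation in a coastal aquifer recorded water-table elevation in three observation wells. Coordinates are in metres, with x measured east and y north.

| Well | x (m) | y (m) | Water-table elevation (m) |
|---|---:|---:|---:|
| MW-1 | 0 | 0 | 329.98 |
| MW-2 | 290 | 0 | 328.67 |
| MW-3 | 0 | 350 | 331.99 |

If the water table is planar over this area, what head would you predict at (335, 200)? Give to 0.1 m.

329.6 m

∂h/∂x = (328.67 − 329.98) / (290 − 0) = -0.004517
∂h/∂y = (331.99 − 329.98) / (350 − 0) = +0.005743
h(335, 200) = 329.98 + (-0.004517)·(335) + (+0.005743)·(200) = 329.98 -1.513 +1.149 = 329.615 m.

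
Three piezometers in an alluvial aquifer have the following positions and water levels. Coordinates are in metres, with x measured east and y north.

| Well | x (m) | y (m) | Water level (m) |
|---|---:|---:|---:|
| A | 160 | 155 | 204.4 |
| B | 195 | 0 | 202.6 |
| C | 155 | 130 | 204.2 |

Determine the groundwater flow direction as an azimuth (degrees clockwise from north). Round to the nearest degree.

139°

Taking A as reference: B−A = (35, -155, -1.8); C−A = (-5, -25, -0.2).
Solve a·Δx + b·Δy = Δh: det = 35·(-25) − (-5)·(-155) = -1650.
∂h/∂x = [(-1.8)·(-25) − (-0.2)·(-155)] / -1650 = -0.008485
∂h/∂y = [35·(-0.2) − (-5)·(-1.8)] / -1650 = +0.009697
Flow direction (−∇h) has components (+0.008485 E, -0.009697 N).
Azimuth = atan2(E, N) = atan2(+0.008485, -0.009697) = 138.8° ≈ 139°.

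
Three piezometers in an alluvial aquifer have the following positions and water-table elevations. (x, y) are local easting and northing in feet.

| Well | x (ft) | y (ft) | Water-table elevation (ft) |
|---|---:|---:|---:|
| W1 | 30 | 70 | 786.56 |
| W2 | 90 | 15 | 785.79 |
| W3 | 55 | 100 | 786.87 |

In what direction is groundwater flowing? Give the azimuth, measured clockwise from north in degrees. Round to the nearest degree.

171°

Differences from W1: to W2 (Δx, Δy, Δh) = (60, -55, -0.77); to W3 = (25, 30, +0.31).
Solve a·Δx + b·Δy = Δh: det = 60·30 − 25·(-55) = 3175.
∂h/∂x = [(-0.77)·30 − (+0.31)·(-55)] / 3175 = -0.001906
∂h/∂y = [60·(+0.31) − 25·(-0.77)] / 3175 = +0.01192
Flow direction (−∇h) has components (+0.001906 E, -0.01192 N).
Azimuth = atan2(E, N) = atan2(+0.001906, -0.01192) = 170.9° ≈ 171°.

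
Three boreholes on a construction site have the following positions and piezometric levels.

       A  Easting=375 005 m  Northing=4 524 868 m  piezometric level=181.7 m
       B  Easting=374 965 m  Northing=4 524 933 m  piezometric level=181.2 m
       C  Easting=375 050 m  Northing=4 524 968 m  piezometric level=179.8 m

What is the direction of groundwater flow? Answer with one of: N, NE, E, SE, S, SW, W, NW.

With h = a·x + b·y + c and A as origin, the differences give:
  (-40)·a + 65·b = -0.5
  45·a + 100·b = -1.9
Eliminate b (×100 and ×65, subtract): -6925·a = 73.50 → a = ∂h/∂x = -0.01061
Back-substitute: b = ∂h/∂y = -0.01422.
Flow = −∇h = (+0.01061 east, +0.01422 north), which points northeast.

NE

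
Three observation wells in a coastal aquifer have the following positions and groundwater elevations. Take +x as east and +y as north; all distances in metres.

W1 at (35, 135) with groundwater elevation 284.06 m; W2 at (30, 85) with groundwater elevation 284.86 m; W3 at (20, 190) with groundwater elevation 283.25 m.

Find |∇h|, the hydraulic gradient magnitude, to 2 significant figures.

With h = a·x + b·y + c and W1 as origin, the differences give:
  (-5)·a + (-50)·b = +0.80
  (-15)·a + 55·b = -0.81
Eliminate b (×55 and ×(-50), subtract): -1025·a = 3.500 → a = ∂h/∂x = -0.003415
Back-substitute: b = ∂h/∂y = -0.01566.
|∇h| = √(-0.003415² + -0.01566²) = 0.01603

0.016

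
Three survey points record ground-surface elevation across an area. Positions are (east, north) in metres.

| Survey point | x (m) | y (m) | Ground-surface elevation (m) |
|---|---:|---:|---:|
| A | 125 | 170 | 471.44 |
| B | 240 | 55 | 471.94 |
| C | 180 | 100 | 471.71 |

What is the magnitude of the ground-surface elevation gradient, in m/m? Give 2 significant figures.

0.0031 m/m

Differences from A: to B (Δx, Δy, Δh) = (115, -115, +0.50); to C = (55, -70, +0.27).
Solve a·Δx + b·Δy = Δz: det = 115·(-70) − 55·(-115) = -1725.
∂z/∂x = [(+0.50)·(-70) − (+0.27)·(-115)] / -1725 = +0.002290
∂z/∂y = [115·(+0.27) − 55·(+0.50)] / -1725 = -0.002058
|∇f| = √(0.002290² + -0.002058²) = 0.003079 m/m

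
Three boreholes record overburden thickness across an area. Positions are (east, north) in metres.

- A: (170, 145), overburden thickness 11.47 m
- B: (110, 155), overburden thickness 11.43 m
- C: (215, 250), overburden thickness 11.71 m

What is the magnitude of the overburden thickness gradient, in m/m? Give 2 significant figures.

With d = a·x + b·y + c and A as origin, the differences give:
  (-60)·a + 10·b = -0.04
  45·a + 105·b = +0.24
Eliminate b (×105 and ×10, subtract): -6750·a = -6.600 → a = ∂d/∂x = +0.0009778
Back-substitute: b = ∂d/∂y = +0.001867.
|∇f| = √(0.0009778² + 0.001867²) = 0.002108 m/m

0.0021 m/m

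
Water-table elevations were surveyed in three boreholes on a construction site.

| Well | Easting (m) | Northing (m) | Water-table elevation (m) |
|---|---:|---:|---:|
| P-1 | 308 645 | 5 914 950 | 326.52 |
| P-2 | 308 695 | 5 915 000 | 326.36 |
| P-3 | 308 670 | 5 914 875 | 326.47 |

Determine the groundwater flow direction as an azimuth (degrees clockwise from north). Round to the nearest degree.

084°

Differences from P-1: to P-2 (Δx, Δy, Δh) = (50, 50, -0.16); to P-3 = (25, -75, -0.05).
Determinant of the coordinate differences = 50·(-75) − 25·50 = -5000.
∂h/∂x = [(-0.16)·(-75) − (-0.05)·50] / -5000 = -0.002900
∂h/∂y = [50·(-0.05) − 25·(-0.16)] / -5000 = -0.0003000
Flow direction (−∇h) has components (+0.002900 E, +0.0003000 N).
Azimuth = atan2(E, N) = atan2(+0.002900, +0.0003000) = 84.1° ≈ 084°.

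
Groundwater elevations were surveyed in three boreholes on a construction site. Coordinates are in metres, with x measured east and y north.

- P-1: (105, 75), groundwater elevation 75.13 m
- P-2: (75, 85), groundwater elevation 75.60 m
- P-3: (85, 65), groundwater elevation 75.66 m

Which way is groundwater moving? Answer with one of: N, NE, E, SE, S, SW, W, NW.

NE

Taking P-1 as reference: P-2−P-1 = (-30, 10, +0.47); P-3−P-1 = (-20, -10, +0.53).
Solve a·Δx + b·Δy = Δh: det = (-30)·(-10) − (-20)·10 = 500.
∂h/∂x = [(+0.47)·(-10) − (+0.53)·10] / 500 = -0.02000
∂h/∂y = [(-30)·(+0.53) − (-20)·(+0.47)] / 500 = -0.01300
Flow = −∇h = (+0.02000 east, +0.01300 north), which points northeast.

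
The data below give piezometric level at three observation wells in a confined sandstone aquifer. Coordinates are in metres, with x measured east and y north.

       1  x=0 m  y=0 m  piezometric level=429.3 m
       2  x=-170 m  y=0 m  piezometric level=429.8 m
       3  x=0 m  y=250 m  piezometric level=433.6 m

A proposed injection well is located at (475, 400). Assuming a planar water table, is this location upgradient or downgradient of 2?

upgradient

∂h/∂x = (429.8 − 429.3) / (-170 − 0) = -0.002941
∂h/∂y = (433.6 − 429.3) / (250 − 0) = +0.01720
Head at (475, 400) = 429.3 + (-0.002941)·(475) + (+0.01720)·(400) = 434.78 m.
That is higher than the 429.8 m at 2, so the point is upgradient.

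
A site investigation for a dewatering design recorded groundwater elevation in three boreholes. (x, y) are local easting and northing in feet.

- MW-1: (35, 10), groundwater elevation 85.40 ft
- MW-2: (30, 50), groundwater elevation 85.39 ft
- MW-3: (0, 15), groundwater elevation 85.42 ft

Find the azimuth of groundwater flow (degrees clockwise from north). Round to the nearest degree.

062°

With h = a·x + b·y + c and MW-1 as origin, the differences give:
  (-5)·a + 40·b = -0.01
  (-35)·a + 5·b = +0.02
Eliminate b (×5 and ×40, subtract): 1375·a = -0.850 → a = ∂h/∂x = -0.0006182
Back-substitute: b = ∂h/∂y = -0.0003273.
Flow direction (−∇h) has components (+0.0006182 E, +0.0003273 N).
Azimuth = atan2(E, N) = atan2(+0.0006182, +0.0003273) = 62.1° ≈ 062°.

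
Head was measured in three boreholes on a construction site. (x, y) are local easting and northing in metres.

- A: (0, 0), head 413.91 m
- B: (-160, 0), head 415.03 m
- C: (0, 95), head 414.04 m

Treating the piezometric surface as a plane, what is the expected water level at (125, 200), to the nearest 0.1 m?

∂h/∂x = (415.03 − 413.91) / (-160 − 0) = -0.007000
∂h/∂y = (414.04 − 413.91) / (95 − 0) = +0.001368
h(125, 200) = 413.91 + (-0.007000)·(125) + (+0.001368)·(200) = 413.91 -0.875 +0.274 = 413.309 m.

413.3 m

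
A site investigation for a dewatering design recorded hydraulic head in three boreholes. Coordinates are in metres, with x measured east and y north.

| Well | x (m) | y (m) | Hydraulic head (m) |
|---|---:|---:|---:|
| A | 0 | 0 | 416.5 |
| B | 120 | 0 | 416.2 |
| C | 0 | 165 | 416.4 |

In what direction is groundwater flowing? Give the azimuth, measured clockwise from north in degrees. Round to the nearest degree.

∂h/∂x = (416.2 − 416.5) / (120 − 0) = -0.002500
∂h/∂y = (416.4 − 416.5) / (165 − 0) = -0.0006061
Flow direction (−∇h) has components (+0.002500 E, +0.0006061 N).
Azimuth = atan2(E, N) = atan2(+0.002500, +0.0006061) = 76.4° ≈ 076°.

076°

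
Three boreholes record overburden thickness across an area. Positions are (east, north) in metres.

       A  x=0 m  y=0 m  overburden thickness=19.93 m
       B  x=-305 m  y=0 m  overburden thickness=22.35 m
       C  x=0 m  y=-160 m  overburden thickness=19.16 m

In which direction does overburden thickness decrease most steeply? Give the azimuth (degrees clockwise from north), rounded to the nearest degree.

∂d/∂x = (22.35 − 19.93) / (-305 − 0) = -0.007934
∂d/∂y = (19.16 − 19.93) / (-160 − 0) = +0.004812
Steepest decrease is along −∇f: components (+0.007934 E, -0.004812 N).
Azimuth = atan2(+0.007934, -0.004812) = 121.2° ≈ 121°.

121°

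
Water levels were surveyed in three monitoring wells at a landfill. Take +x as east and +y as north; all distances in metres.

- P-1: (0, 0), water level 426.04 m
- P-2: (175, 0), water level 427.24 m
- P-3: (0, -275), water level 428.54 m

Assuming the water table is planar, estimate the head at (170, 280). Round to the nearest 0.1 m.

∂h/∂x = (427.24 − 426.04) / (175 − 0) = +0.006857
∂h/∂y = (428.54 − 426.04) / (-275 − 0) = -0.009091
h(170, 280) = 426.04 + (+0.006857)·(170) + (-0.009091)·(280) = 426.04 +1.166 -2.545 = 424.660 m.

424.7 m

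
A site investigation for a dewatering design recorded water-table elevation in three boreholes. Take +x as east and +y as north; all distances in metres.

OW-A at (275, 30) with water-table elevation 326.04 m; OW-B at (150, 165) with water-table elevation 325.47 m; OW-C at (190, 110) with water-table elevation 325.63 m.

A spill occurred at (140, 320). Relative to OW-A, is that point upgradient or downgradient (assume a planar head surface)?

With h = a·x + b·y + c and OW-A as origin, the differences give:
  (-125)·a + 135·b = -0.57
  (-85)·a + 80·b = -0.41
Eliminate b (×80 and ×135, subtract): 1475·a = 9.750 → a = ∂h/∂x = +0.006610
Back-substitute: b = ∂h/∂y = +0.001898.
Head at (140, 320) = 326.04 + (+0.006610)·(-135) + (+0.001898)·(290) = 325.70 m.
That is lower than the 326.04 m at OW-A, so the point is downgradient.

downgradient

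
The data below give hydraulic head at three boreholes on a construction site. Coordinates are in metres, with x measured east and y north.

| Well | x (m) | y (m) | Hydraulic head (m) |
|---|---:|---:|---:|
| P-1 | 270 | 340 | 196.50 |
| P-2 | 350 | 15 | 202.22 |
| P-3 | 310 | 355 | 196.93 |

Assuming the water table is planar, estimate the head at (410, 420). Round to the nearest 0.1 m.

With h = a·x + b·y + c and P-1 as origin, the differences give:
  80·a + (-325)·b = +5.72
  40·a + 15·b = +0.43
Eliminate b (×15 and ×(-325), subtract): 14200·a = 225.550 → a = ∂h/∂x = +0.01588
Back-substitute: b = ∂h/∂y = -0.01369.
h(410, 420) = 196.50 + (+0.01588)·(140) + (-0.01369)·(80) = 196.50 +2.224 -1.095 = 197.629 m.

197.6 m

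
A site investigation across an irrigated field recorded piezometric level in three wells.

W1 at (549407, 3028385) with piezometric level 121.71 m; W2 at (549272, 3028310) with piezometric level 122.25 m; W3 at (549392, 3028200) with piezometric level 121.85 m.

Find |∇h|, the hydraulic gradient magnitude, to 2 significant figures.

Taking W1 as reference: W2−W1 = (-135, -75, +0.54); W3−W1 = (-15, -185, +0.14).
Determinant of the coordinate differences = (-135)·(-185) − (-15)·(-75) = 23850.
∂h/∂x = [(+0.54)·(-185) − (+0.14)·(-75)] / 23850 = -0.003748
∂h/∂y = [(-135)·(+0.14) − (-15)·(+0.54)] / 23850 = -0.0004528
|∇h| = √(-0.003748² + -0.0004528²) = 0.003775

0.0038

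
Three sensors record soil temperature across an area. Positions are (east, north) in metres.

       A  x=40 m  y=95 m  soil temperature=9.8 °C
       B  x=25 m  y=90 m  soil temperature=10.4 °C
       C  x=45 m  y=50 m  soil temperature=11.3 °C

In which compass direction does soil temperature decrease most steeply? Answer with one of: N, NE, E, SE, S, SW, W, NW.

NE

With T = a·x + b·y + c and A as origin, the differences give:
  (-15)·a + (-5)·b = +0.6
  5·a + (-45)·b = +1.5
Eliminate b (×(-45) and ×(-5), subtract): 700·a = -19.50 → a = ∂T/∂x = -0.02786
Back-substitute: b = ∂T/∂y = -0.03643.
Steepest decrease is along −∇f = (+0.02786 E, +0.03643 N) → northeast.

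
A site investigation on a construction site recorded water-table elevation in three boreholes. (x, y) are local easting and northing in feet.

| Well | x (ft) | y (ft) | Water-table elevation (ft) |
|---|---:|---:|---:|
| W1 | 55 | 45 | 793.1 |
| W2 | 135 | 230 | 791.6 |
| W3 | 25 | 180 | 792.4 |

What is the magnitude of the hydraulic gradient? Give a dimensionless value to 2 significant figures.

With h = a·x + b·y + c and W1 as origin, the differences give:
  80·a + 185·b = -1.5
  (-30)·a + 135·b = -0.7
Eliminate b (×135 and ×185, subtract): 16350·a = -73.00 → a = ∂h/∂x = -0.004465
Back-substitute: b = ∂h/∂y = -0.006177.
|∇h| = √(-0.004465² + -0.006177²) = 0.007622

0.0076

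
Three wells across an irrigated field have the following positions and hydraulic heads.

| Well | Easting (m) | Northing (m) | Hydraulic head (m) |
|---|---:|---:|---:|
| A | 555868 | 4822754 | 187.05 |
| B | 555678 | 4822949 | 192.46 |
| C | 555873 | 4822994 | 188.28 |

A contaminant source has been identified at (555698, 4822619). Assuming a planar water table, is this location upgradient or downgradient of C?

upgradient

Differences from A: to B (Δx, Δy, Δh) = (-190, 195, +5.41); to C = (5, 240, +1.23).
Solve a·Δx + b·Δy = Δh: det = (-190)·240 − 5·195 = -46575.
∂h/∂x = [(+5.41)·240 − (+1.23)·195] / -46575 = -0.02273
∂h/∂y = [(-190)·(+1.23) − 5·(+5.41)] / -46575 = +0.005598
Head at (555698, 4822619) = 187.05 + (-0.02273)·(-170) + (+0.005598)·(-135) = 190.16 m.
That is higher than the 188.28 m at C, so the point is upgradient.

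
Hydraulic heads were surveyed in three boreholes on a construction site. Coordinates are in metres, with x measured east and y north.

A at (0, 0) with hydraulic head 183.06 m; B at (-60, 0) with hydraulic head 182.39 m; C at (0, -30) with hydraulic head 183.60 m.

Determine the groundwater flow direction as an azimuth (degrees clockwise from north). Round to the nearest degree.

∂h/∂x = (182.39 − 183.06) / (-60 − 0) = +0.01117
∂h/∂y = (183.60 − 183.06) / (-30 − 0) = -0.01800
Flow direction (−∇h) has components (-0.01117 E, +0.01800 N).
Azimuth = atan2(E, N) = atan2(-0.01117, +0.01800) = 328.2° ≈ 328°.

328°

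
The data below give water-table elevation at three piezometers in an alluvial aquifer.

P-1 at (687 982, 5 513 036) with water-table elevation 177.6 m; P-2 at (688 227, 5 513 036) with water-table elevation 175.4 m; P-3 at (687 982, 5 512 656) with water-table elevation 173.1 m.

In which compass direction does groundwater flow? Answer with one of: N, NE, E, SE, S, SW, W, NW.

∂h/∂x = (175.4 − 177.6) / (688227 − 687982) = -0.008980
∂h/∂y = (173.1 − 177.6) / (5512656 − 5513036) = +0.01184
Flow = −∇h = (+0.008980 east, -0.01184 north), which points southeast.

SE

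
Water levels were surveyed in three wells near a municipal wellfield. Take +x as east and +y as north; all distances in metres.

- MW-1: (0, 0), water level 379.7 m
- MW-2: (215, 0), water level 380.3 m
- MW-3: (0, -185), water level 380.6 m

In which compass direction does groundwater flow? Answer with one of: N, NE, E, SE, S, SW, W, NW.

∂h/∂x = (380.3 − 379.7) / (215 − 0) = +0.002791
∂h/∂y = (380.6 − 379.7) / (-185 − 0) = -0.004865
Flow = −∇h = (-0.002791 east, +0.004865 north), which points northwest.

NW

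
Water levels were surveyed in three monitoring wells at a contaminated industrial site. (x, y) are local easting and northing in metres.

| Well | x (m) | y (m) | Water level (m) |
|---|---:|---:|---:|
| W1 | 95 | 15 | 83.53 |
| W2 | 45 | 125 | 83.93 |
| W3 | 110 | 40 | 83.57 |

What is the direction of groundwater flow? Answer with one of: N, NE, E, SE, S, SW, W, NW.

SE

With h = a·x + b·y + c and W1 as origin, the differences give:
  (-50)·a + 110·b = +0.40
  15·a + 25·b = +0.04
Eliminate b (×25 and ×110, subtract): -2900·a = 5.600 → a = ∂h/∂x = -0.001931
Back-substitute: b = ∂h/∂y = +0.002759.
Flow = −∇h = (+0.001931 east, -0.002759 north), which points southeast.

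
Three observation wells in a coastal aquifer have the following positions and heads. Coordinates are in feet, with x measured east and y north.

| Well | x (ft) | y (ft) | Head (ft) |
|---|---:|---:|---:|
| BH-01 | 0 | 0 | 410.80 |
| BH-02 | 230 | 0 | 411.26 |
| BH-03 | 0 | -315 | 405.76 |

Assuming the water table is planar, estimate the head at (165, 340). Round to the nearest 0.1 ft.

∂h/∂x = (411.26 − 410.80) / (230 − 0) = +0.002000
∂h/∂y = (405.76 − 410.80) / (-315 − 0) = +0.01600
h(165, 340) = 410.80 + (+0.002000)·(165) + (+0.01600)·(340) = 410.80 +0.330 +5.440 = 416.570 ft.

416.6 ft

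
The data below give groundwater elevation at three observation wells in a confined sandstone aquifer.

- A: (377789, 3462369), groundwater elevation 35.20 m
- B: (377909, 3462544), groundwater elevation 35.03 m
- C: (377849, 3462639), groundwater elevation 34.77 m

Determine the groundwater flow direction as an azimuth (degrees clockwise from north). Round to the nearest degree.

325°

Taking A as reference: B−A = (120, 175, -0.17); C−A = (60, 270, -0.43).
Determinant of the coordinate differences = 120·270 − 60·175 = 21900.
∂h/∂x = [(-0.17)·270 − (-0.43)·175] / 21900 = +0.001340
∂h/∂y = [120·(-0.43) − 60·(-0.17)] / 21900 = -0.001890
Flow direction (−∇h) has components (-0.001340 E, +0.001890 N).
Azimuth = atan2(E, N) = atan2(-0.001340, +0.001890) = 324.7° ≈ 325°.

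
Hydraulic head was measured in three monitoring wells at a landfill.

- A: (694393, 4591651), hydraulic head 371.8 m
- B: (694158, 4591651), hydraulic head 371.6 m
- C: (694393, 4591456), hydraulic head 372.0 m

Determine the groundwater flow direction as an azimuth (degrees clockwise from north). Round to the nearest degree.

320°

∂h/∂x = (371.6 − 371.8) / (694158 − 694393) = +0.0008511
∂h/∂y = (372.0 − 371.8) / (4591456 − 4591651) = -0.001026
Flow direction (−∇h) has components (-0.0008511 E, +0.001026 N).
Azimuth = atan2(E, N) = atan2(-0.0008511, +0.001026) = 320.3° ≈ 320°.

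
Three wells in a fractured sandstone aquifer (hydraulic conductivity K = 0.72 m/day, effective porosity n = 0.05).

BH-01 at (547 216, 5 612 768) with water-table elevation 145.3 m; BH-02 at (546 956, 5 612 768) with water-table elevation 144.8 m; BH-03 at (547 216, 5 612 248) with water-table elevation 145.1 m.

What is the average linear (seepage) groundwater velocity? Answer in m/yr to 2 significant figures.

∂h/∂x = (144.8 − 145.3) / (546956 − 547216) = +0.001923
∂h/∂y = (145.1 − 145.3) / (5612248 − 5612768) = +0.0003846
|∇h| = √(0.001923² + 0.0003846²) = 0.001961
Seepage velocity v = K·i/n = 0.72 × 0.001961 / 0.05 = 0.02824 m/day = 10.31 m/yr.

10 m/yr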